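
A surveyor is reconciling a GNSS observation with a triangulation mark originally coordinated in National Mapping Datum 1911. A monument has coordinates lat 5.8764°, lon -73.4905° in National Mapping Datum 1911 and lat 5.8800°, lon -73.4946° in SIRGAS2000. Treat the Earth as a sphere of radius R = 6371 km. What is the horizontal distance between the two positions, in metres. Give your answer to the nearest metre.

605 m

Δφ = 5.8800° − 5.8764° = +0.0036°; Δλ = -73.4946° − -73.4905° = -0.0041°.
1° along a meridian = πR/180 = 111195 m.
ΔN = Δφ × 111195 = 400.3 m; ΔE = Δλ × 111195 × cos(5.8764°) = -0.0041 × 111195 × 0.994745 = -453.5 m.
Distance = √(ΔE² + ΔN²) = √((-453.5)² + 400.3²) = 604.9 m.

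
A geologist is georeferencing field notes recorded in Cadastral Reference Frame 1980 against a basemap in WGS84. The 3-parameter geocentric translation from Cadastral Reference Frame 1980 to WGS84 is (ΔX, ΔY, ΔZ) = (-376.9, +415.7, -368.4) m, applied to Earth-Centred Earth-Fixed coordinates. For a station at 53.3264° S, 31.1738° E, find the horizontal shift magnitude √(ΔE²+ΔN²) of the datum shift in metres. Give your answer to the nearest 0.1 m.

630.1 m

At φ = -53.3264°, λ = 31.1738°: sin φ = -0.802051, cos φ = 0.597256, sin λ = 0.517636, cos λ = 0.855601.
ΔE = −sin λ·ΔX + cos λ·ΔY = −(0.517636)·(-376.9) + (0.855601)·(415.7) = 550.77 m.
ΔN = −sin φ cos λ·ΔX − sin φ sin λ·ΔY + cos φ·ΔZ = −(-0.802051)(0.855601)(-376.9) − (-0.802051)(0.517636)(415.7) + (0.597256)(-368.4) = -306.08 m.
Horizontal magnitude = √(ΔE² + ΔN²) = √(550.77² + (-306.08)²) = 630.11 m.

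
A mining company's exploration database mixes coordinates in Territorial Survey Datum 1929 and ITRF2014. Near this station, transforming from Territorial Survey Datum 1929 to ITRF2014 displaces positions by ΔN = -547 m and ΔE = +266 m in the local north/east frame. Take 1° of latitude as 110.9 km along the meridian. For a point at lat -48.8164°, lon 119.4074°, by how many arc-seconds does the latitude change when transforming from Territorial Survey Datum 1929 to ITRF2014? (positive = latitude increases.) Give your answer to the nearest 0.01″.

1° of latitude = 110.9 km, so Δφ = -547.0 / 110900 = -0.0049324° = -17.757″.

Δφ = -17.76″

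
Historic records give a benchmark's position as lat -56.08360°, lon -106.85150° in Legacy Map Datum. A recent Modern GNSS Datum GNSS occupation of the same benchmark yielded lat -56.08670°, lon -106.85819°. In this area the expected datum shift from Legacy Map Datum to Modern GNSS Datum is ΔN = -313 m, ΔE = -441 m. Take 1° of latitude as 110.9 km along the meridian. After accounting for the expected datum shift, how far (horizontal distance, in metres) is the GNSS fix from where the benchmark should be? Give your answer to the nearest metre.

41 m

Observed coordinate differences: Δφ = -0.00310°, Δλ = -0.00669°.
Converting to metres (1° lat = 110900 m, cos φ = 0.557983): observed ΔN = -343.8 m, observed ΔE = -414.0 m.
Subtracting the expected shift leaves a residual of -343.8 − (-313) = -30.8 m north and -414.0 − (-441) = 27.0 m east.
Residual distance = √((-30.8)² + 27.0²) = 41.0 m.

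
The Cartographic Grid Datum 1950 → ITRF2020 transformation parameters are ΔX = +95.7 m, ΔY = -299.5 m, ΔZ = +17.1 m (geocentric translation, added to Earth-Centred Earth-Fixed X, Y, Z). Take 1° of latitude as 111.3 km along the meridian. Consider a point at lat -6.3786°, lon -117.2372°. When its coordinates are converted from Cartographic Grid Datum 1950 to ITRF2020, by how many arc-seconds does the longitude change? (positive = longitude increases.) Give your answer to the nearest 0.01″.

Δλ = 7.23″

sin φ = -0.111098, cos φ = 0.993809, sin λ = -0.889119, cos λ = -0.457675.
East component: ΔE = −sin λ·ΔX + cos λ·ΔY = −(-0.889119)(95.7) + (-0.457675)(-299.5) = 222.16 m.
1° of latitude spans 111300 m; at latitude φ, 1° of longitude spans that × cos φ = 110611.0 m, so Δλ = 222.16 / 110611.0 × 3600 = 7.231″.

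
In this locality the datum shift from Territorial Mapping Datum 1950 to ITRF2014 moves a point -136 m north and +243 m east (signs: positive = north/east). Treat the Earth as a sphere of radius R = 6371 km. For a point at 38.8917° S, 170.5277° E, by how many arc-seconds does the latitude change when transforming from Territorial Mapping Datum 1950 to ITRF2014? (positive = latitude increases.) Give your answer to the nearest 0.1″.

On a sphere of radius R, 1 rad of latitude = R, so Δφ = ΔN / R = -136.0 / 6371000 = -2.1347e-05 rad = -4.403″.

Δφ = -4.4″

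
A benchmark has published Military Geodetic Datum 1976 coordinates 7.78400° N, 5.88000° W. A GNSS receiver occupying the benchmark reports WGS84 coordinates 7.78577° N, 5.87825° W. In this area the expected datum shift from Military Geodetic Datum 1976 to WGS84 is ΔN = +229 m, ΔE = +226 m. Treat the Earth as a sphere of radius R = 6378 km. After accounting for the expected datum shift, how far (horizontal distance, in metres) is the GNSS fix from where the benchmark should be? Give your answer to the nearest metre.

Observed coordinate differences: Δφ = +0.00177°, Δλ = +0.00175°.
Converting to metres (1° lat = 111317 m, cos φ = 0.990786): observed ΔN = 197.0 m, observed ΔE = 193.0 m.
Subtracting the expected shift leaves a residual of 197.0 − (229) = -32.0 m north and 193.0 − (226) = -33.0 m east.
Residual distance = √((-32.0)² + (-33.0)²) = 45.9 m.

46 m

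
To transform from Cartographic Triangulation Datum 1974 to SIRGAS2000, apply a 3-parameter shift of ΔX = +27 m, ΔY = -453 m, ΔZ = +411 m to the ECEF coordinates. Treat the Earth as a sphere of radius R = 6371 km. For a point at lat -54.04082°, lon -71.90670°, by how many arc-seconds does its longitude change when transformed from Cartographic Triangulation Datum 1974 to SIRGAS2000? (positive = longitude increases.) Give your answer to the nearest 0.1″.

Δλ = -6.3″

sin φ = -0.809436, cos φ = 0.587209, sin λ = -0.950552, cos λ = 0.310565.
East component: ΔE = −sin λ·ΔX + cos λ·ΔY = −(-0.950552)(27) + (0.310565)(-453) = -115.02 m.
1° of latitude spans πR/180 = 111195 m; at latitude φ, 1° of longitude spans that × cos φ = 65294.6 m, so Δλ = -115.02 / 65294.6 × 3600 = -6.342″.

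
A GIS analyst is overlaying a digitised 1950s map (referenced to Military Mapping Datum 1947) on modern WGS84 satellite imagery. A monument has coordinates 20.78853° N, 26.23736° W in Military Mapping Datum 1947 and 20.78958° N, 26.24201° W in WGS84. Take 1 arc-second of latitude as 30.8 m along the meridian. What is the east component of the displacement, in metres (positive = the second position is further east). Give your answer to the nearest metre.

ΔE = -482 m

Δφ = 20.78958° − 20.78853° = +0.00105°; Δλ = -26.24201° − -26.23736° = -0.00465°.
1° of latitude = 3600 × 30.80 = 110880 m.
ΔN = Δφ × 110880 = 116.4 m; ΔE = Δλ × 110880 × cos(20.78853°) = -0.00465 × 110880 × 0.934897 = -482.0 m.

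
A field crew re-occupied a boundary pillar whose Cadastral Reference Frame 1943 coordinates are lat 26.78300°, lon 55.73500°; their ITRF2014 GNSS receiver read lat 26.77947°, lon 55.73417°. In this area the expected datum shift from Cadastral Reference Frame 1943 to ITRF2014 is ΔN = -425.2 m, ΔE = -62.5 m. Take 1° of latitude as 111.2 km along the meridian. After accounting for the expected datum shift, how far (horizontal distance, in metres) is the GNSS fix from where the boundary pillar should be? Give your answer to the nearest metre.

38 m

Observed coordinate differences: Δφ = -0.00353°, Δλ = -0.00083°.
Converting to metres (1° lat = 111200 m, cos φ = 0.892720): observed ΔN = -392.5 m, observed ΔE = -82.4 m.
Subtracting the expected shift leaves a residual of -392.5 − (-425.2) = 32.7 m north and -82.4 − (-62.5) = -19.9 m east.
Residual distance = √(32.7² + (-19.9)²) = 38.2 m.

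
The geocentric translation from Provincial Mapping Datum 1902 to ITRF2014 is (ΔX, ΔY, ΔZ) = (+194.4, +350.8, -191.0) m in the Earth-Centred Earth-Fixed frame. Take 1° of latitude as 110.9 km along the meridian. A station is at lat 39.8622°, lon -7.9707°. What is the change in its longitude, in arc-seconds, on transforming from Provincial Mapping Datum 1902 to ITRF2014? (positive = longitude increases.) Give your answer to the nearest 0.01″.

sin φ = 0.640943, cos φ = 0.767588, sin λ = -0.138667, cos λ = 0.990339.
East component: ΔE = −sin λ·ΔX + cos λ·ΔY = −(-0.138667)(194.4) + (0.990339)(350.8) = 374.37 m.
1° of latitude spans 110900 m; at latitude φ, 1° of longitude spans that × cos φ = 85125.5 m, so Δλ = 374.37 / 85125.5 × 3600 = 15.832″.

Δλ = 15.83″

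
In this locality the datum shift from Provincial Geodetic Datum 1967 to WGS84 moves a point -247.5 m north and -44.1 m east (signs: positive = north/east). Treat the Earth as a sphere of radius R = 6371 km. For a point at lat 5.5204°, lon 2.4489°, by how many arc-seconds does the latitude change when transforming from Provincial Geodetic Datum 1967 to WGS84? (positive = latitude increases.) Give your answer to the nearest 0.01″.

On a sphere of radius R, 1 rad of latitude = R, so Δφ = ΔN / R = -247.5 / 6371000 = -3.8848e-05 rad = -8.013″.

Δφ = -8.01″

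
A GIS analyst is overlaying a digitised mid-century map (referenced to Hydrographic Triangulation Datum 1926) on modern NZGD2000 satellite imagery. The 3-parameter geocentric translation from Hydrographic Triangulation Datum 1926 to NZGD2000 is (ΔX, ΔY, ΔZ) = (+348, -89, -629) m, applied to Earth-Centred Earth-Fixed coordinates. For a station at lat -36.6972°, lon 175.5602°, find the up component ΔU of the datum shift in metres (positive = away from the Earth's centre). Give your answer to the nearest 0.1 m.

The local up (radial) axis is (cos φ cos λ, cos φ sin λ, sin φ), giving ΔU = -278.191 − 5.524 + 375.882 = 92.17 m.

ΔU = 92.2 m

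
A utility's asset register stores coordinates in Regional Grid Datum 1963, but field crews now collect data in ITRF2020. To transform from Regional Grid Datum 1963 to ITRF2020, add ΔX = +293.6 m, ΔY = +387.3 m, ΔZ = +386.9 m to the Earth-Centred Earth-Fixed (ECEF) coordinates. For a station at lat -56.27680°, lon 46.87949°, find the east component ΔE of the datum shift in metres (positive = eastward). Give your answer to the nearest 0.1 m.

The local east axis at (φ, λ) is (−sin λ, cos λ, 0), so ΔE = −sin(46.87949°)·293.6 + cos(46.87949°)·387.3 = 50.43 m.

ΔE = 50.4 m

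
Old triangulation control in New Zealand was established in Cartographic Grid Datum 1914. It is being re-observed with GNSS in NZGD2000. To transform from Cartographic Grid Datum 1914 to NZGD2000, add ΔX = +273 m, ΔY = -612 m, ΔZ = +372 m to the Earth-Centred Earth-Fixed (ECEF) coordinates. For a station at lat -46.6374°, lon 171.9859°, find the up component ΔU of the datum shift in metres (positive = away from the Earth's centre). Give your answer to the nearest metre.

The local up (radial) axis is (cos φ cos λ, cos φ sin λ, sin φ), giving ΔU = -185.615 − 58.584 − 270.453 = -514.65 m.

ΔU = -515 m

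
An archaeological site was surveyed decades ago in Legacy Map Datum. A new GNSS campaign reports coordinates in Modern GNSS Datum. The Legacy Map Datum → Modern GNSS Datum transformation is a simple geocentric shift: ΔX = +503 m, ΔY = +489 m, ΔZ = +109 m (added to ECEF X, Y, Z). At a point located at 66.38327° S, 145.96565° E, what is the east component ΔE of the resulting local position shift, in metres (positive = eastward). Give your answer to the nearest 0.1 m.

At φ = -66.38327°, λ = 145.96565°: sin φ = -0.916246, cos φ = 0.400617, sin λ = 0.559690, cos λ = -0.828702.
ΔE = −sin λ·ΔX + cos λ·ΔY = −(0.559690)·(503) + (-0.828702)·(489) = -686.76 m.

ΔE = -686.8 m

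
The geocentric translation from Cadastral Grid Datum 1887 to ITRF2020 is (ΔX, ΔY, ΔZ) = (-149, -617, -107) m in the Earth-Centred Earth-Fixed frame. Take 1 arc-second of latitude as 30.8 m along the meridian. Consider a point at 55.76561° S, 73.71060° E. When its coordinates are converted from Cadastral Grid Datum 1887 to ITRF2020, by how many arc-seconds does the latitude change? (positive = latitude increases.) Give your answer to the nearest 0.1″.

sin φ = -0.826743, cos φ = 0.562580, sin λ = 0.959857, cos λ = 0.280489.
North component: ΔN = −sin φ cos λ·ΔX − sin φ sin λ·ΔY + cos φ·ΔZ = −(-0.826743)(0.280489)(-149) − (-0.826743)(0.959857)(-617) + (0.562580)(-107) = -584.37 m.
1° of latitude spans 3600 × 30.80 = 110880 m, so Δφ = -584.37 / 110880 × 3600 = -18.973″.

Δφ = -19.0″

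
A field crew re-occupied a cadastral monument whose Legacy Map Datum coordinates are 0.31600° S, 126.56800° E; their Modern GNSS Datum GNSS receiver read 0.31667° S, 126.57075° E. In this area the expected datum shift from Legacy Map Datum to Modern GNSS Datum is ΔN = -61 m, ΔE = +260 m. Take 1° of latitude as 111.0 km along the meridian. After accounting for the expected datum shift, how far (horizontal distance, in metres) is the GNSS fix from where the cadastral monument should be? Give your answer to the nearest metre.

47 m

Observed coordinate differences: Δφ = -0.00067°, Δλ = +0.00275°.
Converting to metres (1° lat = 111000 m, cos φ = 0.999985): observed ΔN = -74.4 m, observed ΔE = 305.2 m.
Subtracting the expected shift leaves a residual of -74.4 − (-61) = -13.4 m north and 305.2 − (260) = 45.2 m east.
Residual distance = √((-13.4)² + 45.2²) = 47.2 m.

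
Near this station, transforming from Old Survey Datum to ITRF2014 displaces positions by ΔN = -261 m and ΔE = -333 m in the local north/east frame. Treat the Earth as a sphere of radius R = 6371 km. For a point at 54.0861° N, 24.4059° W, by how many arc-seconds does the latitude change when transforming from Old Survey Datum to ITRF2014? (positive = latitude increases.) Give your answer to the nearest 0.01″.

Δφ = -8.45″

On a sphere of radius R, 1 rad of latitude = R, so Δφ = ΔN / R = -261.0 / 6371000 = -4.0967e-05 rad = -8.450″.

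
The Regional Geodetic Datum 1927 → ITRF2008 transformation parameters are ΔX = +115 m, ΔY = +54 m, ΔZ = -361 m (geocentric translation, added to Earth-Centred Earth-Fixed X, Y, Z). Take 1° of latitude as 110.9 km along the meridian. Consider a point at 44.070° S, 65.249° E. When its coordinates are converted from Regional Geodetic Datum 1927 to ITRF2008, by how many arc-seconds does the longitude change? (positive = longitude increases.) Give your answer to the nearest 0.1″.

Δλ = -3.7″

sin φ = -0.695537, cos φ = 0.718491, sin λ = 0.908136, cos λ = 0.418676.
East component: ΔE = −sin λ·ΔX + cos λ·ΔY = −(0.908136)(115) + (0.418676)(54) = -81.83 m.
1° of latitude spans 110900 m; at latitude φ, 1° of longitude spans that × cos φ = 79680.6 m, so Δλ = -81.83 / 79680.6 × 3600 = -3.697″.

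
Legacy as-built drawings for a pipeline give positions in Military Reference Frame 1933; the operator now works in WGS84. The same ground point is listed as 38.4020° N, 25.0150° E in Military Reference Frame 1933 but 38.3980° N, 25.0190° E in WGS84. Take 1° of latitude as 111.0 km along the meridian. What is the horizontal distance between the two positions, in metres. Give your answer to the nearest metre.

Δφ = 38.3980° − 38.4020° = -0.0040°; Δλ = 25.0190° − 25.0150° = +0.0040°.
ΔN = Δφ × 111000 = -444.0 m; ΔE = Δλ × 111000 × cos(38.4020°) = +0.0040 × 111000 × 0.783672 = 348.0 m.
Distance = √(ΔE² + ΔN²) = √(348.0² + (-444.0)²) = 564.1 m.

564 m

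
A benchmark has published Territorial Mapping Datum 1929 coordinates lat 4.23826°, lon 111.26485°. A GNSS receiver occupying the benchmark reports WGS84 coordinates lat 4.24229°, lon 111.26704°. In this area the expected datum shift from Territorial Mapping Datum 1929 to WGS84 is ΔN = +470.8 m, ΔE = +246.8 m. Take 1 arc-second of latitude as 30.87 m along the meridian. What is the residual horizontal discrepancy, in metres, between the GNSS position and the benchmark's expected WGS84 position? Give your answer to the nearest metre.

Observed coordinate differences: Δφ = +0.00403°, Δλ = +0.00219°.
Converting to metres (1° lat = 111132 m, cos φ = 0.997265): observed ΔN = 447.9 m, observed ΔE = 242.7 m.
Subtracting the expected shift leaves a residual of 447.9 − (470.8) = -22.9 m north and 242.7 − (246.8) = -4.1 m east.
Residual distance = √((-22.9)² + (-4.1)²) = 23.3 m.

23 m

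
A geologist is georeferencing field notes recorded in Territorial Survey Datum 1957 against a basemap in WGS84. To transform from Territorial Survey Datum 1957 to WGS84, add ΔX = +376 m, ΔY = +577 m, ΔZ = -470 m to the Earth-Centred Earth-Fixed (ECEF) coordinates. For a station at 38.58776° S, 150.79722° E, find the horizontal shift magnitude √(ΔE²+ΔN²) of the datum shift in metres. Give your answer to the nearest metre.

793 m

The local east axis at (φ, λ) is (−sin λ, cos λ, 0), so ΔE = −sin(150.79722°)·376 + cos(150.79722°)·577 = -687.11 m.
The local north axis is (−sin φ cos λ, −sin φ sin λ, cos φ), giving ΔN = -204.709 + 175.587 − 367.377 = -396.50 m.
Horizontal magnitude = √(ΔE² + ΔN²) = √((-687.11)² + (-396.50)²) = 793.31 m.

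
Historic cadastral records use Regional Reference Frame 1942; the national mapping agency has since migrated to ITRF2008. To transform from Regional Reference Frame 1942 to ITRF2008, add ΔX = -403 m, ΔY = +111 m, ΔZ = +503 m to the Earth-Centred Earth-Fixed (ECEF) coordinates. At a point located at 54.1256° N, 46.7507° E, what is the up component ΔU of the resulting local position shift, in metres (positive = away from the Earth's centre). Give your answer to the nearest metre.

ΔU = 293 m

At φ = 54.1256°, λ = 46.7507°: sin φ = 0.810304, cos φ = 0.586010, sin λ = 0.728379, cos λ = 0.685174.
ΔU = cos φ cos λ·ΔX + cos φ sin λ·ΔY + sin φ·ΔZ = (0.586010)(0.685174)(-403) + (0.586010)(0.728379)(111) + (0.810304)(503) = 293.15 m.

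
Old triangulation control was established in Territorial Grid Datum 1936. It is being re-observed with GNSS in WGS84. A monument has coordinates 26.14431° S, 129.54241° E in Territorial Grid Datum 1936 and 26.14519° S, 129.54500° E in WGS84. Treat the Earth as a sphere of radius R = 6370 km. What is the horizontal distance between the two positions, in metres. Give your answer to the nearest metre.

276 m

Δφ = -26.14519° − -26.14431° = -0.00088°; Δλ = 129.54500° − 129.54241° = +0.00259°.
1° along a meridian = πR/180 = 111177 m.
ΔN = Δφ × 111177 = -97.8 m; ΔE = Δλ × 111177 × cos(-26.14431°) = +0.00259 × 111177 × 0.897687 = 258.5 m.
Distance = √(ΔE² + ΔN²) = √(258.5² + (-97.8)²) = 276.4 m.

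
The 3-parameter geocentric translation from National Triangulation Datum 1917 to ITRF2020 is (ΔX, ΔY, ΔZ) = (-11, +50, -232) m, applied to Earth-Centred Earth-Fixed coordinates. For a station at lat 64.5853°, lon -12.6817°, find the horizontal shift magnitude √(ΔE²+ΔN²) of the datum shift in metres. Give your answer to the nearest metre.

92 m

At φ = 64.5853°, λ = -12.6817°: sin φ = 0.903225, cos φ = 0.429167, sin λ = -0.219535, cos λ = 0.975605.
ΔE = −sin λ·ΔX + cos λ·ΔY = −(-0.219535)·(-11) + (0.975605)·(50) = 46.37 m.
ΔN = −sin φ cos λ·ΔX − sin φ sin λ·ΔY + cos φ·ΔZ = −(0.903225)(0.975605)(-11) − (0.903225)(-0.219535)(50) + (0.429167)(-232) = -79.96 m.
Horizontal magnitude = √(ΔE² + ΔN²) = √(46.37² + (-79.96)²) = 92.43 m.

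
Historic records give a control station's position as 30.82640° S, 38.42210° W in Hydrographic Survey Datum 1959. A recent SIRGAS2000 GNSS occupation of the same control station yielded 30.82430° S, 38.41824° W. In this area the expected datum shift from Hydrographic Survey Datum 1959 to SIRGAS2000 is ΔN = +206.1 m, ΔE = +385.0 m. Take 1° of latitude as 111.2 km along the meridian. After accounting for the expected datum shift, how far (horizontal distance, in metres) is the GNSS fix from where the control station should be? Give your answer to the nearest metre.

Observed coordinate differences: Δφ = +0.00210°, Δλ = +0.00386°.
Converting to metres (1° lat = 111200 m, cos φ = 0.858724): observed ΔN = 233.5 m, observed ΔE = 368.6 m.
Subtracting the expected shift leaves a residual of 233.5 − (206.1) = 27.4 m north and 368.6 − (385.0) = -16.4 m east.
Residual distance = √(27.4² + (-16.4)²) = 32.0 m.

32 m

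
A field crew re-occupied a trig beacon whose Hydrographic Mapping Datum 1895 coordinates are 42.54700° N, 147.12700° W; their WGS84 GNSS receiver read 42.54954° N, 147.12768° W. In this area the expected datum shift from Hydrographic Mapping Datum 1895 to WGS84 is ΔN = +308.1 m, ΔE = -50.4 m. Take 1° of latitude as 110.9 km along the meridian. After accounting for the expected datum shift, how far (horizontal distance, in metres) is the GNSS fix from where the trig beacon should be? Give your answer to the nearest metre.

27 m

Observed coordinate differences: Δφ = +0.00254°, Δλ = -0.00068°.
Converting to metres (1° lat = 110900 m, cos φ = 0.736723): observed ΔN = 281.7 m, observed ΔE = -55.6 m.
Subtracting the expected shift leaves a residual of 281.7 − (308.1) = -26.4 m north and -55.6 − (-50.4) = -5.2 m east.
Residual distance = √((-26.4)² + (-5.2)²) = 26.9 m.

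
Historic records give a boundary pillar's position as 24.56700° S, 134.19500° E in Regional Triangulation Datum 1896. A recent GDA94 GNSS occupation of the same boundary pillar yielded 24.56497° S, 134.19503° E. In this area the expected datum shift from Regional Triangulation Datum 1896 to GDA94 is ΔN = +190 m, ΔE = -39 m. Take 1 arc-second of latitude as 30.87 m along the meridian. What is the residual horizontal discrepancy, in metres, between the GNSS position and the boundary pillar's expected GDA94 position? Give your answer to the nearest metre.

Observed coordinate differences: Δφ = +0.00203°, Δλ = +0.00003°.
Converting to metres (1° lat = 111132 m, cos φ = 0.909476): observed ΔN = 225.6 m, observed ΔE = 3.0 m.
Subtracting the expected shift leaves a residual of 225.6 − (190) = 35.6 m north and 3.0 − (-39) = 42.0 m east.
Residual distance = √(35.6² + 42.0²) = 55.1 m.

55 m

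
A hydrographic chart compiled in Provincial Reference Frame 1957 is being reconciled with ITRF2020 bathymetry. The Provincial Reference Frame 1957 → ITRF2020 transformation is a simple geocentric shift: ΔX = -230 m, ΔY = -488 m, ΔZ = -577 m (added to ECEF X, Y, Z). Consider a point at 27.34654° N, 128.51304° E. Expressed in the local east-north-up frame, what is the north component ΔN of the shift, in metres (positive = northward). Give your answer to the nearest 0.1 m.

ΔN = -402.9 m

At φ = 27.34654°, λ = 128.51304°: sin φ = 0.459371, cos φ = 0.888244, sin λ = 0.782466, cos λ = -0.622693.
ΔN = −sin φ cos λ·ΔX − sin φ sin λ·ΔY + cos φ·ΔZ = −(0.459371)(-0.622693)(-230) − (0.459371)(0.782466)(-488) + (0.888244)(-577) = -402.90 m.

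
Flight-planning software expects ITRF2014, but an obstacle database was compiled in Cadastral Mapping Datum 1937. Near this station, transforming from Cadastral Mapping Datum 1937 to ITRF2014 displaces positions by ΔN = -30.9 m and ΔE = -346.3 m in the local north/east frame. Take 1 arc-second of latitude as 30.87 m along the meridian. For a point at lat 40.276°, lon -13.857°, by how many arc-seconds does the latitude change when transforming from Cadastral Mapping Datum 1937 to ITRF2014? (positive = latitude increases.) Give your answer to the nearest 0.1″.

Δφ = -1.0″

1″ of latitude = 30.87 m, so Δφ = -30.9 / 30.87 = -1.001″.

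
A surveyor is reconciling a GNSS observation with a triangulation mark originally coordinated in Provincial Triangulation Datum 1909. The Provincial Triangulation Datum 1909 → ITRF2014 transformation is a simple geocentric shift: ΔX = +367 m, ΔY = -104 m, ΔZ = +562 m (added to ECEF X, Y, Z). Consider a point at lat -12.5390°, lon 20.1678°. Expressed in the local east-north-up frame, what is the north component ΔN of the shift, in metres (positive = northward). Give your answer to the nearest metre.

ΔN = 616 m

The local north axis is (−sin φ cos λ, −sin φ sin λ, cos φ), giving ΔN = 74.792 − 7.785 + 548.595 = 615.60 m.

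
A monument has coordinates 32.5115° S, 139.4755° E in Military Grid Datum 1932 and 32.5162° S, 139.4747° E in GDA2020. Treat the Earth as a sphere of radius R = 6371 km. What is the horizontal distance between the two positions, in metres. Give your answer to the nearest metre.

Δφ = -32.5162° − -32.5115° = -0.0047°; Δλ = 139.4747° − 139.4755° = -0.0008°.
1° along a meridian = πR/180 = 111195 m.
ΔN = Δφ × 111195 = -522.6 m; ΔE = Δλ × 111195 × cos(-32.5115°) = -0.0008 × 111195 × 0.843284 = -75.0 m.
Distance = √(ΔE² + ΔN²) = √((-75.0)² + (-522.6)²) = 528.0 m.

528 m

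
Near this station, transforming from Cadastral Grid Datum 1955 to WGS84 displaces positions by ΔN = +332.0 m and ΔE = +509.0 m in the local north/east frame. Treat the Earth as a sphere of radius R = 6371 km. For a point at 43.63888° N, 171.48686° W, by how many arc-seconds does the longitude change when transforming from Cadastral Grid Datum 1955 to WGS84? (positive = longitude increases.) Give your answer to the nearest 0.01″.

At latitude 43.63888°, cos φ = 0.723704.
One radian of longitude at latitude φ spans R cos φ, so Δλ = ΔE / (R cos φ) = 509.0 / (6371000 × 0.723704) = 1.1039e-04 rad = 22.771″.

Δλ = 22.77″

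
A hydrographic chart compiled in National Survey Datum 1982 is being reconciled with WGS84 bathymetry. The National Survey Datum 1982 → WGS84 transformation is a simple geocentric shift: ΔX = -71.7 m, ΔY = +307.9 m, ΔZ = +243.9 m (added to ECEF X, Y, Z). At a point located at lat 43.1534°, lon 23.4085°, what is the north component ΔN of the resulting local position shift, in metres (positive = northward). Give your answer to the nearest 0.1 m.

ΔN = 139.3 m

At φ = 43.1534°, λ = 23.4085°: sin φ = 0.683954, cos φ = 0.729525, sin λ = 0.397284, cos λ = 0.917696.
ΔN = −sin φ cos λ·ΔX − sin φ sin λ·ΔY + cos φ·ΔZ = −(0.683954)(0.917696)(-71.7) − (0.683954)(0.397284)(307.9) + (0.729525)(243.9) = 139.27 m.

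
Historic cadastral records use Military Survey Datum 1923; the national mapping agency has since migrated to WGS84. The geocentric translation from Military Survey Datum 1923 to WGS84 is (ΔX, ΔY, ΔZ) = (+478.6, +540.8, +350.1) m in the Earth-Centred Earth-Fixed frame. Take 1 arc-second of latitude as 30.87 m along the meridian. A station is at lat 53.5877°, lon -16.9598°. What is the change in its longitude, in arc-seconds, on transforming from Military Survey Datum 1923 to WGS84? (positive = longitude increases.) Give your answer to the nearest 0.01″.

Δλ = 35.85″

sin φ = 0.804766, cos φ = 0.593592, sin λ = -0.291701, cos λ = 0.956510.
East component: ΔE = −sin λ·ΔX + cos λ·ΔY = −(-0.291701)(478.6) + (0.956510)(540.8) = 656.89 m.
1° of latitude spans 3600 × 30.87 = 111132 m; at latitude φ, 1° of longitude spans that × cos φ = 65967.0 m, so Δλ = 656.89 / 65967.0 × 3600 = 35.848″.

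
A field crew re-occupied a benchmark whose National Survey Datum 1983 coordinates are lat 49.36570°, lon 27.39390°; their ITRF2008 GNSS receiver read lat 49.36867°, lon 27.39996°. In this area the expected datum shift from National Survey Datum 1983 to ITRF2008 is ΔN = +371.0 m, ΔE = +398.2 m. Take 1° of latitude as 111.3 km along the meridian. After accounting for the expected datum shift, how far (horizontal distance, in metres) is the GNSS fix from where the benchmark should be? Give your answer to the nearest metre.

58 m

Observed coordinate differences: Δφ = +0.00297°, Δλ = +0.00606°.
Converting to metres (1° lat = 111300 m, cos φ = 0.651229): observed ΔN = 330.6 m, observed ΔE = 439.2 m.
Subtracting the expected shift leaves a residual of 330.6 − (371.0) = -40.4 m north and 439.2 − (398.2) = 41.0 m east.
Residual distance = √((-40.4)² + 41.0²) = 57.6 m.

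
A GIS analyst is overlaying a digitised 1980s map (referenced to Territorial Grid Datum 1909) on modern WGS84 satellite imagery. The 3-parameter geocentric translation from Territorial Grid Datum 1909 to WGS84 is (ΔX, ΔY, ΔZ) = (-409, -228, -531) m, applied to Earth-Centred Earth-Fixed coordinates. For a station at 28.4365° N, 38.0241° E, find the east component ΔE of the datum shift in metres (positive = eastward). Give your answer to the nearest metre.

ΔE = 72 m

At φ = 28.4365°, λ = 38.0241°: sin φ = 0.476184, cos φ = 0.879345, sin λ = 0.615993, cos λ = 0.787752.
ΔE = −sin λ·ΔX + cos λ·ΔY = −(0.615993)·(-409) + (0.787752)·(-228) = 72.33 m.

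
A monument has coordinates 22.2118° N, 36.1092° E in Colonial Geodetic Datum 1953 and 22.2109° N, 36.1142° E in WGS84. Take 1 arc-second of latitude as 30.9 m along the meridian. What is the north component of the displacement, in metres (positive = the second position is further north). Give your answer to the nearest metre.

ΔN = -100 m

Δφ = 22.2109° − 22.2118° = -0.0009°; Δλ = 36.1142° − 36.1092° = +0.0050°.
1° of latitude = 3600 × 30.90 = 111240 m.
ΔN = Δφ × 111240 = -100.1 m; ΔE = Δλ × 111240 × cos(22.2118°) = +0.0050 × 111240 × 0.925793 = 514.9 m.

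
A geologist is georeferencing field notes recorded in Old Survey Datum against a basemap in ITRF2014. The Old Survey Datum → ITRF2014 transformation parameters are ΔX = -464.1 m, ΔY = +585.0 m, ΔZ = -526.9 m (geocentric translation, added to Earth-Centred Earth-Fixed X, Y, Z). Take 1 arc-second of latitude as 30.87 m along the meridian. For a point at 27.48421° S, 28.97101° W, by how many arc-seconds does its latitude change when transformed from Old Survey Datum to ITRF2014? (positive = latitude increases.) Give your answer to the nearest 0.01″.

Δφ = -25.45″

sin φ = -0.461504, cos φ = 0.887138, sin λ = -0.484367, cos λ = 0.874865.
North component: ΔN = −sin φ cos λ·ΔX − sin φ sin λ·ΔY + cos φ·ΔZ = −(-0.461504)(0.874865)(-464.1) − (-0.461504)(-0.484367)(585.0) + (0.887138)(-526.9) = -785.58 m.
1° of latitude spans 3600 × 30.87 = 111132 m, so Δφ = -785.58 / 111132 × 3600 = -25.448″.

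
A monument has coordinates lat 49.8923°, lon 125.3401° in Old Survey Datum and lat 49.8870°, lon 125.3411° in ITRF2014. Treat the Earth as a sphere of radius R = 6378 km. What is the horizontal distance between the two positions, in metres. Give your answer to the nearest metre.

594 m

Δφ = 49.8870° − 49.8923° = -0.0053°; Δλ = 125.3411° − 125.3401° = +0.0010°.
1° along a meridian = πR/180 = 111317 m.
ΔN = Δφ × 111317 = -590.0 m; ΔE = Δλ × 111317 × cos(49.8923°) = +0.0010 × 111317 × 0.644226 = 71.7 m.
Distance = √(ΔE² + ΔN²) = √(71.7² + (-590.0)²) = 594.3 m.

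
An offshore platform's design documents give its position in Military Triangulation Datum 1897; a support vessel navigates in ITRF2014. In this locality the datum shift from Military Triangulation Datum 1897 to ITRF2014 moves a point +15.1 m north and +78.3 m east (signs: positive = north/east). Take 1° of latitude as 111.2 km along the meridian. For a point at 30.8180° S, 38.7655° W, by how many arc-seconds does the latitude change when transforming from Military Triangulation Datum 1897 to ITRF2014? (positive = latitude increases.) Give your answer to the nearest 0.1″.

1° of latitude = 111.2 km, so Δφ = 15.1 / 111200 = 0.0001358° = 0.489″.

Δφ = 0.5″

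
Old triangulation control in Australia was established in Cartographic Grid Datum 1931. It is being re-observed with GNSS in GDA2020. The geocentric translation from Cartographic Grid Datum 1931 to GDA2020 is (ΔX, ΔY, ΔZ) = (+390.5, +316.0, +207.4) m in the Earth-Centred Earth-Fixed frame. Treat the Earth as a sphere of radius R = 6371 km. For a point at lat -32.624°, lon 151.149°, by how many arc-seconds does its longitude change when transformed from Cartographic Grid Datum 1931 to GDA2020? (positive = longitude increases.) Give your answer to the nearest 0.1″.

sin φ = -0.539124, cos φ = 0.842227, sin λ = 0.482533, cos λ = -0.875878.
East component: ΔE = −sin λ·ΔX + cos λ·ΔY = −(0.482533)(390.5) + (-0.875878)(316.0) = -465.21 m.
1° of latitude spans πR/180 = 111195 m; at latitude φ, 1° of longitude spans that × cos φ = 93651.3 m, so Δλ = -465.21 / 93651.3 × 3600 = -17.883″.

Δλ = -17.9″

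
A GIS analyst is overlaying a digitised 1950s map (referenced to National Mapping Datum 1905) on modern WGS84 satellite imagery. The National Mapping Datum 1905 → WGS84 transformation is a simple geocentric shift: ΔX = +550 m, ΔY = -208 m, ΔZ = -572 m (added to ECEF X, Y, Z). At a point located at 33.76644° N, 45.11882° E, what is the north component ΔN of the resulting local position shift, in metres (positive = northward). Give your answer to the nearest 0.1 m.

ΔN = -609.3 m

At φ = 33.76644°, λ = 45.11882°: sin φ = 0.555809, cos φ = 0.831310, sin λ = 0.708572, cos λ = 0.705639.
ΔN = −sin φ cos λ·ΔX − sin φ sin λ·ΔY + cos φ·ΔZ = −(0.555809)(0.705639)(550) − (0.555809)(0.708572)(-208) + (0.831310)(-572) = -609.30 m.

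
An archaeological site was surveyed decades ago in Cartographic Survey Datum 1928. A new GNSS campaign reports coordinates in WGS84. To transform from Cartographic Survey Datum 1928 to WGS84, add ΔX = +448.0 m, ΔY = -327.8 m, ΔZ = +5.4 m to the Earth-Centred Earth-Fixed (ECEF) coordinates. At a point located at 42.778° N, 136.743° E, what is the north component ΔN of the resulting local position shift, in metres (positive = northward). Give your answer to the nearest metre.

ΔN = 378 m

At φ = 42.778°, λ = 136.743°: sin φ = 0.679160, cos φ = 0.733991, sin λ = 0.685272, cos λ = -0.728287.
ΔN = −sin φ cos λ·ΔX − sin φ sin λ·ΔY + cos φ·ΔZ = −(0.679160)(-0.728287)(448.0) − (0.679160)(0.685272)(-327.8) + (0.733991)(5.4) = 378.12 m.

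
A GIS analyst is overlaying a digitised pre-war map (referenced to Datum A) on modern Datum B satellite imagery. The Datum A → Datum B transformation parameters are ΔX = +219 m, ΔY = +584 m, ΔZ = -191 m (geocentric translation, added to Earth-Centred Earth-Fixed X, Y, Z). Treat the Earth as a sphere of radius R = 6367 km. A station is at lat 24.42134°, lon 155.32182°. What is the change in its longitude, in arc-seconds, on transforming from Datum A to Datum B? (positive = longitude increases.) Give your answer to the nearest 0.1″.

Δλ = -22.1″

sin φ = 0.413444, cos φ = 0.910530, sin λ = 0.417521, cos λ = -0.908667.
East component: ΔE = −sin λ·ΔX + cos λ·ΔY = −(0.417521)(219) + (-0.908667)(584) = -622.10 m.
1° of latitude spans πR/180 = 111125 m; at latitude φ, 1° of longitude spans that × cos φ = 101182.7 m, so Δλ = -622.10 / 101182.7 × 3600 = -22.134″.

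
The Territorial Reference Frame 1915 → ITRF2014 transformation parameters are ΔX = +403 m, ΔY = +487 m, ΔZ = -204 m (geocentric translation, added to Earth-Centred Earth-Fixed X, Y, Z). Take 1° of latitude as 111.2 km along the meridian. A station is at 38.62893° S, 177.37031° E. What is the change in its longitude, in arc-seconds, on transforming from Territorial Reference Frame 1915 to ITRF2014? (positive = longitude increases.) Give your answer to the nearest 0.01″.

sin φ = -0.624274, cos φ = 0.781205, sin λ = 0.045881, cos λ = -0.998947.
East component: ΔE = −sin λ·ΔX + cos λ·ΔY = −(0.045881)(403) + (-0.998947)(487) = -504.98 m.
1° of latitude spans 111200 m; at latitude φ, 1° of longitude spans that × cos φ = 86870.0 m, so Δλ = -504.98 / 86870.0 × 3600 = -20.927″.

Δλ = -20.93″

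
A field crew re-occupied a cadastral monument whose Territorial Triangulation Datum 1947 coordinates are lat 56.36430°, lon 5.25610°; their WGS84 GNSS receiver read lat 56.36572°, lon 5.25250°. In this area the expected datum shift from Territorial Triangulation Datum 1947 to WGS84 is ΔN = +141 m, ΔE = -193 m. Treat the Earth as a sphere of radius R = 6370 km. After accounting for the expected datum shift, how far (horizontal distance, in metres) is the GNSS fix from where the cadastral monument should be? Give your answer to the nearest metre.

33 m

Observed coordinate differences: Δφ = +0.00142°, Δλ = -0.00360°.
Converting to metres (1° lat = 111177 m, cos φ = 0.553910): observed ΔN = 157.9 m, observed ΔE = -221.7 m.
Subtracting the expected shift leaves a residual of 157.9 − (141) = 16.9 m north and -221.7 − (-193) = -28.7 m east.
Residual distance = √(16.9² + (-28.7)²) = 33.3 m.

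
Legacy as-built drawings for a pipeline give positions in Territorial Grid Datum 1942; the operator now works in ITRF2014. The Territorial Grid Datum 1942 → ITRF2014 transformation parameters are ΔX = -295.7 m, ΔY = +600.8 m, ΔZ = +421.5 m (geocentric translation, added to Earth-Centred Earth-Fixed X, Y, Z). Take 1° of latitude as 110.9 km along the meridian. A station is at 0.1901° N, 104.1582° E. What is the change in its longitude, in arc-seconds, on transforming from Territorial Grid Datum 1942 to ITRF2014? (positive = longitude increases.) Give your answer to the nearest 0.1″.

Δλ = 4.5″

sin φ = 0.003318, cos φ = 0.999994, sin λ = 0.969624, cos λ = -0.244600.
East component: ΔE = −sin λ·ΔX + cos λ·ΔY = −(0.969624)(-295.7) + (-0.244600)(600.8) = 139.76 m.
1° of latitude spans 110900 m; at latitude φ, 1° of longitude spans that × cos φ = 110899.4 m, so Δλ = 139.76 / 110899.4 × 3600 = 4.537″.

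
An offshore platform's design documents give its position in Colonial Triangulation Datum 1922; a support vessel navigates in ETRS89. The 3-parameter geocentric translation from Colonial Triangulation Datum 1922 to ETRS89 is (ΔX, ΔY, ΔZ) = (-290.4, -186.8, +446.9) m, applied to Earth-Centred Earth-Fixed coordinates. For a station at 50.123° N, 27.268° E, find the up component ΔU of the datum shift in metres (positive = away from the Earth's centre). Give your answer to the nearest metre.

At φ = 50.123°, λ = 27.268°: sin φ = 0.767423, cos φ = 0.641142, sin λ = 0.458153, cos λ = 0.888873.
ΔU = cos φ cos λ·ΔX + cos φ sin λ·ΔY + sin φ·ΔZ = (0.641142)(0.888873)(-290.4) + (0.641142)(0.458153)(-186.8) + (0.767423)(446.9) = 122.59 m.

ΔU = 123 m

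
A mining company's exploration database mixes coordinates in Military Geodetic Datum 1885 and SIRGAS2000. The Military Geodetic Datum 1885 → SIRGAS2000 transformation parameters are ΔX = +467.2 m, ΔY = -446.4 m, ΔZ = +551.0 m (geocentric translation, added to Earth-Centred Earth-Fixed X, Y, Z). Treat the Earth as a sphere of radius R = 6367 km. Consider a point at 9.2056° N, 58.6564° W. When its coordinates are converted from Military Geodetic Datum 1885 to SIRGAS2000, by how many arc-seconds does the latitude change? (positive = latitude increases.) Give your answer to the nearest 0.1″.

sin φ = 0.159978, cos φ = 0.987121, sin λ = -0.854063, cos λ = 0.520169.
North component: ΔN = −sin φ cos λ·ΔX − sin φ sin λ·ΔY + cos φ·ΔZ = −(0.159978)(0.520169)(467.2) − (0.159978)(-0.854063)(-446.4) + (0.987121)(551.0) = 444.03 m.
1° of latitude spans πR/180 = 111125 m, so Δφ = 444.03 / 111125 × 3600 = 14.385″.

Δφ = 14.4″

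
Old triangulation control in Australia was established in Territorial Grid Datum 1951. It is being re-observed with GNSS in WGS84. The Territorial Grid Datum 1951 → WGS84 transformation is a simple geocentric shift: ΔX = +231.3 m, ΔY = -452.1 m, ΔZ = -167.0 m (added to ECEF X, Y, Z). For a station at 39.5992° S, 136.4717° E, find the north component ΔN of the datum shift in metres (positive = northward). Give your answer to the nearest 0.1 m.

ΔN = -434.0 m

At φ = -39.5992°, λ = 136.4717°: sin φ = -0.637413, cos φ = 0.770522, sin λ = 0.688713, cos λ = -0.725034.
ΔN = −sin φ cos λ·ΔX − sin φ sin λ·ΔY + cos φ·ΔZ = −(-0.637413)(-0.725034)(231.3) − (-0.637413)(0.688713)(-452.1) + (0.770522)(-167.0) = -434.04 m.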